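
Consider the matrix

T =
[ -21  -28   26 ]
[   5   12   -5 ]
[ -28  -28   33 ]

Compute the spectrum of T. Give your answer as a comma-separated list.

5, 7, 12

Set up det(μI - T) = 0.
Expanding along the first row, p(μ) = μ^3 - 24μ^2 + 179μ - 420.
Rational-root test: μ = 5 gives p(5) = 0.
Factor out (μ - 5): p(μ) = (μ - 5)·(μ^2 - 19μ + 84).
The quadratic factors as (μ - 7)·(μ - 12).
Eigenvalues: 5, 7, 12.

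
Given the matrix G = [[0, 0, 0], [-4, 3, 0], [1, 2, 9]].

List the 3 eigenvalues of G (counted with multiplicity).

G is lower triangular, so its eigenvalues are the diagonal entries.
Diagonal: 0, 3, 9.

0, 3, 9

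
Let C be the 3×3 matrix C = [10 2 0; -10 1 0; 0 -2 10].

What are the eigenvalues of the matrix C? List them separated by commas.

Compute the characteristic polynomial p(s) = det(sI - C).
Expanding along the first row, p(s) = s^3 - 21s^2 + 140s - 300.
Rational-root test: s = 5 gives p(5) = 0.
Factor out (s - 5): p(s) = (s - 5)·(s^2 - 16s + 60).
The quadratic factors as (s - 6)·(s - 10).
Eigenvalues: 5, 6, 10.

5, 6, 10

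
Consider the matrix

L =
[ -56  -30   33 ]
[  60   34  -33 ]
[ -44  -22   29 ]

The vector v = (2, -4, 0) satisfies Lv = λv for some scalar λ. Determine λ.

4

Compute Lv: L·(2, -4, 0) = (8, -16, 0).
Since Lv = λv, compare component 1: 8 = λ·2, so λ = 4.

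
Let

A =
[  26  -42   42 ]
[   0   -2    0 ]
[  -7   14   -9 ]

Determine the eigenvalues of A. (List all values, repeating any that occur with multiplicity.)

-2, 5, 12

Compute the characteristic polynomial p(μ) = det(μI - A).
Expanding the 3×3 determinant: p(μ) = μ^3 - 15μ^2 + 26μ + 120.
Try μ = -2: p(-2) = 0, so -2 is a root.
Dividing by (μ + 2) leaves μ^2 - 17μ + 60.
The quadratic factors as (μ - 5)·(μ - 12).
Eigenvalues: -2, 5, 12.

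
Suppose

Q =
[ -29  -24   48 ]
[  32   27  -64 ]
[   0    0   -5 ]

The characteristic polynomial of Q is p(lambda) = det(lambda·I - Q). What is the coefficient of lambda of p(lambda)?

p(lambda) = lambda^3 + 7·lambda^2 - 5·lambda - 75.
The coefficient of lambda is -5.

-5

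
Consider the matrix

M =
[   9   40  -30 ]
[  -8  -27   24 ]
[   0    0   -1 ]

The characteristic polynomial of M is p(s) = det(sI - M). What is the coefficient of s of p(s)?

95

p(s) = s^3 + 19s^2 + 95s + 77.
The coefficient of s is 95.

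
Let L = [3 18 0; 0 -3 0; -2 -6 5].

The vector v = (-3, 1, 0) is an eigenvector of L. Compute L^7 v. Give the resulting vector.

First find the eigenvalue: Lv = (9, -3, 0) = -3·(-3, 1, 0), so λ = -3.
Then L^7 v = λ^7·v = (-3)^7·(-3, 1, 0) = -2187·(-3, 1, 0) = (6561, -2187, 0).

(6561, -2187, 0)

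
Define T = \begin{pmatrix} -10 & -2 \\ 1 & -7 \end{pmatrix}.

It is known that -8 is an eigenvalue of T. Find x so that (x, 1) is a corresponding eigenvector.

We need (T + 8I)v = 0.
T + 8I = [[-2, -2], [1, 1]].
Row 1: (-2)·x + (-2)·1 = 0
Row 2: (1)·x + (1)·1 = 0
Solving gives x = -1.
Check: T·(-1, 1) = (8, -8) = -8·(-1, 1).

-1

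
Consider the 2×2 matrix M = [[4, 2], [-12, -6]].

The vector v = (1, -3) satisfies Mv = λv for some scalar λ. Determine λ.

-2

Compute Mv: M·(1, -3) = (-2, 6).
Since Mv = λv, compare component 1: -2 = λ·1, so λ = -2.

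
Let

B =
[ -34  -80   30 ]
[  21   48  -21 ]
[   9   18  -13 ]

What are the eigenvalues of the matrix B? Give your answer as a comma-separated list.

Set up det(tI - B) = 0.
Expanding the 3×3 determinant: p(t) = t^3 - t^2 - 26t - 24.
Since p(-4) = 0, t = -4 is a root.
Dividing by (t + 4) leaves t^2 - 5t - 6.
The quadratic factors as (t + 1)·(t - 6).
Eigenvalues: -4, -1, 6.

-4, -1, 6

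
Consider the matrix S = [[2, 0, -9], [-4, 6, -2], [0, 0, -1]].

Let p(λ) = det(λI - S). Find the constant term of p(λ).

12

p(λ) = λ^3 - 7λ^2 + 4λ + 12.
The constant term is 12.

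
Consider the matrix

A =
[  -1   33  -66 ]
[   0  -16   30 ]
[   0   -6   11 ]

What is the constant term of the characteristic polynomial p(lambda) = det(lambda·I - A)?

p(0) = det(0·I − A) = det(−A) = (−1)^3·det(A).
det(A) = -4, so p(0) = 4.

4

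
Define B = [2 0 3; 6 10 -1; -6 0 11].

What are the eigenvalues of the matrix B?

5, 8, 10

Set up det(sI - B) = 0.
Expanding along the first row, p(s) = s^3 - 23s^2 + 170s - 400.
Try s = 8: p(8) = 0, so 8 is a root.
Factor out (s - 8): p(s) = (s - 8)·(s^2 - 15s + 50).
The quadratic factors as (s - 5)·(s - 10).
Eigenvalues: 5, 8, 10.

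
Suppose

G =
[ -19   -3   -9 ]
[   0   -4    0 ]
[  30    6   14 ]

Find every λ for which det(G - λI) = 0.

The characteristic polynomial is p(s) = det(sI - G).
Expanding along the first row, p(s) = s^3 + 9s^2 + 24s + 16.
Rational-root test: s = -1 gives p(-1) = 0.
Factor out (s + 1): p(s) = (s + 1)·(s^2 + 8s + 16).
The quadratic factor is (s + 4)^2.
Eigenvalues: -4, -4, -1.

-4, -4, -1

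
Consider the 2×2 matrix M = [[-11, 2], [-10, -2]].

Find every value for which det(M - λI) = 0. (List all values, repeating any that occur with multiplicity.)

-7, -6

det(M - λI) = (-11 - λ)(-2 - λ) - (2)·(-10) = λ^2 + 13λ + 42.
This factors as (λ + 7)·(λ + 6) = 0.
Eigenvalues: -7, -6.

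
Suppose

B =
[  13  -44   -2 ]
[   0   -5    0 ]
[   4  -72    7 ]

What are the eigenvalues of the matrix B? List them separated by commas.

-5, 9, 11

Compute the characteristic polynomial p(s) = det(sI - B).
Expanding along the first row, p(s) = s^3 - 15s^2 - s + 495.
Since p(-5) = 0, s = -5 is a root.
Factor out (s + 5): p(s) = (s + 5)·(s^2 - 20s + 99).
The quadratic factors as (s - 9)·(s - 11).
Eigenvalues: -5, 9, 11.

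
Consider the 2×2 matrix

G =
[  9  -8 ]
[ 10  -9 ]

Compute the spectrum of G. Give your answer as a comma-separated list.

-1, 1

det(G - sI) = (9 - s)(-9 - s) - (-8)·(10) = s^2 - 1.
This factors as (s + 1)·(s - 1) = 0.
Eigenvalues: -1, 1.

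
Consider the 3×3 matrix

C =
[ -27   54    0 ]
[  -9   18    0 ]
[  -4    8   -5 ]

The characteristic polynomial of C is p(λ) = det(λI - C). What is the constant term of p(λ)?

p(λ) = λ^3 + 14λ^2 + 45λ.
The constant term is 0.

0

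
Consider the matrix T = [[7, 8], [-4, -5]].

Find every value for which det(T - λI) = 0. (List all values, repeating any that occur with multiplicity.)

det(T - lambda·I) = (7 - lambda)(-5 - lambda) - (8)·(-4) = lambda^2 - 2·lambda - 3.
This factors as (lambda + 1)·(lambda - 3) = 0.
Eigenvalues: -1, 3.

-1, 3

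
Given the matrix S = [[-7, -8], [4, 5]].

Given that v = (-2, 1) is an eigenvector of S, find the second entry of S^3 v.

First find the eigenvalue: Sv = (6, -3) = -3·(-2, 1), so λ = -3.
Then S^3 v = λ^3·v = (-3)^3·(-2, 1) = -27·(-2, 1) = (54, -27).

-27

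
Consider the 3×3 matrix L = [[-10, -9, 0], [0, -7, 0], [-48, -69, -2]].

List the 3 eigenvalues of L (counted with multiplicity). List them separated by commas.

Set up det(λI - L) = 0.
Expanding along the first row, p(λ) = λ^3 + 19λ^2 + 104λ + 140.
Try λ = -10: p(-10) = 0, so -10 is a root.
Dividing by (λ + 10) leaves λ^2 + 9λ + 14.
The quadratic factors as (λ + 7)·(λ + 2).
Eigenvalues: -10, -7, -2.

-10, -7, -2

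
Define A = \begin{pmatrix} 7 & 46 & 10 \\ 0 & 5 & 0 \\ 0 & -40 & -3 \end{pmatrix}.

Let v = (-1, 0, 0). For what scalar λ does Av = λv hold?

Compute Av: A·(-1, 0, 0) = (-7, 0, 0).
Since Av = λv, compare component 1: -7 = λ·-1, so λ = 7.

7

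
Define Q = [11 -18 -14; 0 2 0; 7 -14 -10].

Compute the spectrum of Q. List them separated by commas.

-3, 2, 4

Set up det(μI - Q) = 0.
Cofactor expansion gives p(μ) = μ^3 - 3μ^2 - 10μ + 24.
Since p(2) = 0, μ = 2 is a root.
Factor out (μ - 2): p(μ) = (μ - 2)·(μ^2 - μ - 12).
The quadratic factors as (μ + 3)·(μ - 4).
Eigenvalues: -3, 2, 4.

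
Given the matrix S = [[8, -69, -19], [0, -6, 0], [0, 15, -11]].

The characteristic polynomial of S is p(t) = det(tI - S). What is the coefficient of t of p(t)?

p(t) = t^3 + 9t^2 - 70t - 528.
The coefficient of t is -70.

-70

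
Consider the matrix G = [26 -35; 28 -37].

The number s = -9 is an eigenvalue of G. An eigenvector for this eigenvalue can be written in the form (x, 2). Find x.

2

We need (G + 9I)v = 0.
G + 9I = [[35, -35], [28, -28]].
Row 1: (35)·x + (-35)·2 = 0
Row 2: (28)·x + (-28)·2 = 0
Solving gives x = 2.
Check: G·(2, 2) = (-18, -18) = -9·(2, 2).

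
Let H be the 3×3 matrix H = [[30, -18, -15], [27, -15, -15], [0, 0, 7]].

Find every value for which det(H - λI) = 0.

Compute the characteristic polynomial p(λ) = det(λI - H).
Cofactor expansion gives p(λ) = λ^3 - 22λ^2 + 141λ - 252.
Since p(12) = 0, λ = 12 is a root.
Factor out (λ - 12): p(λ) = (λ - 12)·(λ^2 - 10λ + 21).
The quadratic factors as (λ - 3)·(λ - 7).
Eigenvalues: 3, 7, 12.

3, 7, 12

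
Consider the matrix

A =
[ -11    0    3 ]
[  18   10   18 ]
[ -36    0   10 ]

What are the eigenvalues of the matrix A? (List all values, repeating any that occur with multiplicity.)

Compute the characteristic polynomial p(r) = det(rI - A).
Expanding the 3×3 determinant: p(r) = r^3 - 9r^2 - 12r + 20.
Try r = 1: p(1) = 0, so 1 is a root.
Dividing by (r - 1) leaves r^2 - 8r - 20.
The quadratic factors as (r + 2)·(r - 10).
Eigenvalues: -2, 1, 10.

-2, 1, 10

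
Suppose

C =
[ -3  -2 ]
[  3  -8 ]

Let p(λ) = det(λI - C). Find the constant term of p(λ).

30

p(λ) = λ^2 + 11λ + 30.
The constant term is 30.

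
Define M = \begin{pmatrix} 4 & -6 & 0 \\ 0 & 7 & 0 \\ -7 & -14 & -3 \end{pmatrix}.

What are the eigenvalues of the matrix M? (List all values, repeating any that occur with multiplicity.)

Set up det(tI - M) = 0.
Cofactor expansion gives p(t) = t^3 - 8t^2 - 5t + 84.
Since p(7) = 0, t = 7 is a root.
Dividing by (t - 7) leaves t^2 - t - 12.
The quadratic factors as (t + 3)·(t - 4).
Eigenvalues: -3, 4, 7.

-3, 4, 7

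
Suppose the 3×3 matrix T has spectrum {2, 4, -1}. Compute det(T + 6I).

If T has eigenvalues 2, 4, -1, then T + 6I has eigenvalues 8, 10, 5.
det(T + 6I) = (8) · (10) · (5) = 400.

400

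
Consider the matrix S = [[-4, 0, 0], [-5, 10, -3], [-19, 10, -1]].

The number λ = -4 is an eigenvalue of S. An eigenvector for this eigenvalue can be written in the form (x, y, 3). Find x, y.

1, 1

We need (S + 4I)v = 0.
S + 4I = [[0, 0, 0], [-5, 14, -3], [-19, 10, 3]].
Row 1: (0)·x + (0)·y + (0)·3 = 0
Row 2: (-5)·x + (14)·y + (-3)·3 = 0
Row 3: (-19)·x + (10)·y + (3)·3 = 0
Solving gives x = 1, y = 1.
Check: S·(1, 1, 3) = (-4, -4, -12) = -4·(1, 1, 3).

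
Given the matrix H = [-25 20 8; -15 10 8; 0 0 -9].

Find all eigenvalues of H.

-10, -9, -5

The characteristic polynomial is p(s) = det(sI - H).
Expanding the 3×3 determinant: p(s) = s^3 + 24s^2 + 185s + 450.
Since p(-10) = 0, s = -10 is a root.
Dividing by (s + 10) leaves s^2 + 14s + 45.
The quadratic factors as (s + 9)·(s + 5).
Eigenvalues: -10, -9, -5.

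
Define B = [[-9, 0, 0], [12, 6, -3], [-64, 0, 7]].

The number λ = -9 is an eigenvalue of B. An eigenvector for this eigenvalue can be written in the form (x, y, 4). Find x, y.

1, 0

We need (B + 9I)v = 0.
B + 9I = [[0, 0, 0], [12, 15, -3], [-64, 0, 16]].
Row 1: (0)·x + (0)·y + (0)·4 = 0
Row 2: (12)·x + (15)·y + (-3)·4 = 0
Row 3: (-64)·x + (0)·y + (16)·4 = 0
Solving gives x = 1, y = 0.
Check: B·(1, 0, 4) = (-9, 0, -36) = -9·(1, 0, 4).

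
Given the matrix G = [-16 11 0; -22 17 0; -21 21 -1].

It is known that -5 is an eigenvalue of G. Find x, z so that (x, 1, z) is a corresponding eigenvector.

1, 0

We need (G + 5I)v = 0.
G + 5I = [[-11, 11, 0], [-22, 22, 0], [-21, 21, 4]].
Row 1: (-11)·x + (11)·1 + (0)·z = 0
Row 2: (-22)·x + (22)·1 + (0)·z = 0
Row 3: (-21)·x + (21)·1 + (4)·z = 0
Solving gives x = 1, z = 0.
Check: G·(1, 1, 0) = (-5, -5, 0) = -5·(1, 1, 0).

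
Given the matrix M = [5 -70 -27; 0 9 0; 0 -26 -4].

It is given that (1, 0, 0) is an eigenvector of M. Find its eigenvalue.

Compute Mv: M·(1, 0, 0) = (5, 0, 0).
Since Mv = λv, compare component 1: 5 = λ·1, so λ = 5.

5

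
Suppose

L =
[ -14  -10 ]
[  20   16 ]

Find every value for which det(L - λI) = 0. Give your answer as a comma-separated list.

det(L - λI) = (-14 - λ)(16 - λ) - (-10)·(20) = λ^2 - 2λ - 24.
This factors as (λ + 4)·(λ - 6) = 0.
Eigenvalues: -4, 6.

-4, 6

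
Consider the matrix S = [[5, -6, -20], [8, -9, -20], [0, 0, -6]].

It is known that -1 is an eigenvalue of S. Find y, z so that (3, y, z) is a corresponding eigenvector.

We need (S + 1I)v = 0.
S + 1I = [[6, -6, -20], [8, -8, -20], [0, 0, -5]].
Row 1: (6)·3 + (-6)·y + (-20)·z = 0
Row 2: (8)·3 + (-8)·y + (-20)·z = 0
Row 3: (0)·3 + (0)·y + (-5)·z = 0
Solving gives y = 3, z = 0.
Check: S·(3, 3, 0) = (-3, -3, 0) = -1·(3, 3, 0).

3, 0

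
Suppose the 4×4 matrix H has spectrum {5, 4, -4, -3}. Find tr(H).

trace(H) is the sum of the eigenvalues: (5) + (4) + (-4) + (-3) = 2.

2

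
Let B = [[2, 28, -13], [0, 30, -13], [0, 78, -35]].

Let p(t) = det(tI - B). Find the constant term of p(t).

p(t) = t^3 + 3t^2 - 46t + 72.
The constant term is 72.

72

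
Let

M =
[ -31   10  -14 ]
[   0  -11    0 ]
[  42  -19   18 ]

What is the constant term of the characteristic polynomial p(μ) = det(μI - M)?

330

p(0) = det(0·I − M) = det(−M) = (−1)^3·det(M).
det(M) = -330, so p(0) = 330.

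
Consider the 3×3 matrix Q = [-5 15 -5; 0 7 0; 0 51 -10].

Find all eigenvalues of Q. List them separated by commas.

-10, -5, 7

Set up det(λI - Q) = 0.
Cofactor expansion gives p(λ) = λ^3 + 8λ^2 - 55λ - 350.
Since p(-5) = 0, λ = -5 is a root.
Dividing by (λ + 5) leaves λ^2 + 3λ - 70.
The quadratic factors as (λ + 10)·(λ - 7).
Eigenvalues: -10, -5, 7.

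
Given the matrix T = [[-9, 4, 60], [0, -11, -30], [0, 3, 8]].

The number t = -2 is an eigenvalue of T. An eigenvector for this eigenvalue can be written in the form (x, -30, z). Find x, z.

60, 9

We need (T + 2I)v = 0.
T + 2I = [[-7, 4, 60], [0, -9, -30], [0, 3, 10]].
Row 1: (-7)·x + (4)·-30 + (60)·z = 0
Row 2: (0)·x + (-9)·-30 + (-30)·z = 0
Row 3: (0)·x + (3)·-30 + (10)·z = 0
Solving gives x = 60, z = 9.
Check: T·(60, -30, 9) = (-120, 60, -18) = -2·(60, -30, 9).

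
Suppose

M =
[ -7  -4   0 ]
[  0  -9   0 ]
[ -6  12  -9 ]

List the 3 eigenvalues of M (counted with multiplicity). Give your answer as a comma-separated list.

-9, -9, -7

Compute the characteristic polynomial p(λ) = det(λI - M).
Cofactor expansion gives p(λ) = λ^3 + 25λ^2 + 207λ + 567.
Rational-root test: λ = -7 gives p(-7) = 0.
Factor out (λ + 7): p(λ) = (λ + 7)·(λ^2 + 18λ + 81).
The quadratic factor is (λ + 9)^2.
Eigenvalues: -9, -9, -7.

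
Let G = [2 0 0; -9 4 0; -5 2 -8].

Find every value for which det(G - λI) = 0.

G is lower triangular, so its eigenvalues are the diagonal entries.
Diagonal: 2, 4, -8.

-8, 2, 4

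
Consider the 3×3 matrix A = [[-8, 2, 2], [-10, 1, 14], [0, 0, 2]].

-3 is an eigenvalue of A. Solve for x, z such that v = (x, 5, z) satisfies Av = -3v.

2, 0

We need (A + 3I)v = 0.
A + 3I = [[-5, 2, 2], [-10, 4, 14], [0, 0, 5]].
Row 1: (-5)·x + (2)·5 + (2)·z = 0
Row 2: (-10)·x + (4)·5 + (14)·z = 0
Row 3: (0)·x + (0)·5 + (5)·z = 0
Solving gives x = 2, z = 0.
Check: A·(2, 5, 0) = (-6, -15, 0) = -3·(2, 5, 0).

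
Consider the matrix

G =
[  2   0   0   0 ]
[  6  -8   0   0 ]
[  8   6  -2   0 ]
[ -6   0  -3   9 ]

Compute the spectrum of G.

G is lower triangular, so its eigenvalues are the diagonal entries.
Diagonal: 2, -8, -2, 9.

-8, -2, 2, 9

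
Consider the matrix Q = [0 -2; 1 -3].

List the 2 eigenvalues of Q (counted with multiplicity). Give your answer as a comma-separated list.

det(Q - λI) = (0 - λ)(-3 - λ) - (-2)·(1) = λ^2 + 3λ + 2.
This factors as (λ + 2)·(λ + 1) = 0.
Eigenvalues: -2, -1.

-2, -1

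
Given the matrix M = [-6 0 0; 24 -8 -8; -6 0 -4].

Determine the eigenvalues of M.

-8, -6, -4

Compute the characteristic polynomial p(r) = det(rI - M).
Expanding along the first row, p(r) = r^3 + 18r^2 + 104r + 192.
Try r = -6: p(-6) = 0, so -6 is a root.
Dividing by (r + 6) leaves r^2 + 12r + 32.
The quadratic factors as (r + 8)·(r + 4).
Eigenvalues: -8, -6, -4.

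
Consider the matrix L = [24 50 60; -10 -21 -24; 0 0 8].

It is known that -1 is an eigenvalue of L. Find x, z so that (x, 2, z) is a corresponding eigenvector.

We need (L + 1I)v = 0.
L + 1I = [[25, 50, 60], [-10, -20, -24], [0, 0, 9]].
Row 1: (25)·x + (50)·2 + (60)·z = 0
Row 2: (-10)·x + (-20)·2 + (-24)·z = 0
Row 3: (0)·x + (0)·2 + (9)·z = 0
Solving gives x = -4, z = 0.
Check: L·(-4, 2, 0) = (4, -2, 0) = -1·(-4, 2, 0).

-4, 0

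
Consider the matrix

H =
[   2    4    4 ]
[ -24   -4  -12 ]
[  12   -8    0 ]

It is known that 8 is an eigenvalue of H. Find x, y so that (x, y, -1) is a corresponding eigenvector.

We need (H - 8I)v = 0.
H - 8I = [[-6, 4, 4], [-24, -12, -12], [12, -8, -8]].
Row 1: (-6)·x + (4)·y + (4)·-1 = 0
Row 2: (-24)·x + (-12)·y + (-12)·-1 = 0
Row 3: (12)·x + (-8)·y + (-8)·-1 = 0
Solving gives x = 0, y = 1.
Check: H·(0, 1, -1) = (0, 8, -8) = 8·(0, 1, -1).

0, 1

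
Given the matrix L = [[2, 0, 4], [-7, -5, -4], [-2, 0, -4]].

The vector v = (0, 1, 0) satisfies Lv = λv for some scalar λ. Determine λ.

Compute Lv: L·(0, 1, 0) = (0, -5, 0).
Since Lv = λv, compare component 2: -5 = λ·1, so λ = -5.

-5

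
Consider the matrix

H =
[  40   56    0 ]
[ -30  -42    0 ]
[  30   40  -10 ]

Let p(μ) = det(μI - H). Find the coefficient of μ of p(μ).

p(μ) = μ^3 + 12μ^2 + 20μ.
The coefficient of μ is 20.

20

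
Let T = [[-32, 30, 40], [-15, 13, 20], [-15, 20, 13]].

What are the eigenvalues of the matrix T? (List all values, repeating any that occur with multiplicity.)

The characteristic polynomial is p(μ) = det(μI - T).
Expanding along the first row, p(μ) = μ^3 + 6μ^2 - 13μ - 42.
Try μ = -2: p(-2) = 0, so -2 is a root.
Factor out (μ + 2): p(μ) = (μ + 2)·(μ^2 + 4μ - 21).
The quadratic factors as (μ + 7)·(μ - 3).
Eigenvalues: -7, -2, 3.

-7, -2, 3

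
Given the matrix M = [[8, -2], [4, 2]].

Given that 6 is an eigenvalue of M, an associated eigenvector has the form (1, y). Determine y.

We need (M - 6I)v = 0.
M - 6I = [[2, -2], [4, -4]].
Row 1: (2)·1 + (-2)·y = 0
Row 2: (4)·1 + (-4)·y = 0
Solving gives y = 1.
Check: M·(1, 1) = (6, 6) = 6·(1, 1).

1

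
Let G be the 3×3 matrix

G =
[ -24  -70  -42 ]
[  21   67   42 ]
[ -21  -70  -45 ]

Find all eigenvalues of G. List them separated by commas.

Compute the characteristic polynomial p(μ) = det(μI - G).
Expanding along the first row, p(μ) = μ^3 + 2μ^2 - 15μ - 36.
Since p(-3) = 0, μ = -3 is a root.
Dividing by (μ + 3) leaves μ^2 - μ - 12.
The quadratic factors as (μ + 3)·(μ - 4).
Eigenvalues: -3, -3, 4.

-3, -3, 4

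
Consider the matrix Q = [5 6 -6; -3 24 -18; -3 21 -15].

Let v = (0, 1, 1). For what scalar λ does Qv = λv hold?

6

Compute Qv: Q·(0, 1, 1) = (0, 6, 6).
Since Qv = λv, compare component 2: 6 = λ·1, so λ = 6.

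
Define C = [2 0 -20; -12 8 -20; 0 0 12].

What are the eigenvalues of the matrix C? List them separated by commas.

The characteristic polynomial is p(s) = det(sI - C).
Expanding the 3×3 determinant: p(s) = s^3 - 22s^2 + 136s - 192.
Try s = 8: p(8) = 0, so 8 is a root.
Factor out (s - 8): p(s) = (s - 8)·(s^2 - 14s + 24).
The quadratic factors as (s - 2)·(s - 12).
Eigenvalues: 2, 8, 12.

2, 8, 12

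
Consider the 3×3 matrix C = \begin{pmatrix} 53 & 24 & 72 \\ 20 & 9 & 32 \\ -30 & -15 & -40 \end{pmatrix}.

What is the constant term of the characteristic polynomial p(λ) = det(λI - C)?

-360

p(0) = det(0·I − C) = det(−C) = (−1)^3·det(C).
det(C) = 360, so p(0) = -360.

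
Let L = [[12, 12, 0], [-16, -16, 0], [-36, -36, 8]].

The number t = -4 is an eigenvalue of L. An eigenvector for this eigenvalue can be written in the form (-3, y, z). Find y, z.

We need (L + 4I)v = 0.
L + 4I = [[16, 12, 0], [-16, -12, 0], [-36, -36, 12]].
Row 1: (16)·-3 + (12)·y + (0)·z = 0
Row 2: (-16)·-3 + (-12)·y + (0)·z = 0
Row 3: (-36)·-3 + (-36)·y + (12)·z = 0
Solving gives y = 4, z = 3.
Check: L·(-3, 4, 3) = (12, -16, -12) = -4·(-3, 4, 3).

4, 3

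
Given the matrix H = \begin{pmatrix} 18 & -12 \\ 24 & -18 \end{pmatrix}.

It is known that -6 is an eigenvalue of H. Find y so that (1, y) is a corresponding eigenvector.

2

We need (H + 6I)v = 0.
H + 6I = [[24, -12], [24, -12]].
Row 1: (24)·1 + (-12)·y = 0
Row 2: (24)·1 + (-12)·y = 0
Solving gives y = 2.
Check: H·(1, 2) = (-6, -12) = -6·(1, 2).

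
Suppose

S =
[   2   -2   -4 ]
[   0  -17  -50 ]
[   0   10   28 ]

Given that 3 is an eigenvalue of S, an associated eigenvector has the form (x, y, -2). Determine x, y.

We need (S - 3I)v = 0.
S - 3I = [[-1, -2, -4], [0, -20, -50], [0, 10, 25]].
Row 1: (-1)·x + (-2)·y + (-4)·-2 = 0
Row 2: (0)·x + (-20)·y + (-50)·-2 = 0
Row 3: (0)·x + (10)·y + (25)·-2 = 0
Solving gives x = -2, y = 5.
Check: S·(-2, 5, -2) = (-6, 15, -6) = 3·(-2, 5, -2).

-2, 5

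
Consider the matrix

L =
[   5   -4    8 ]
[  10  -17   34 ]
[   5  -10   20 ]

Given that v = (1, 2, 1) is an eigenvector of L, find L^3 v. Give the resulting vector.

First find the eigenvalue: Lv = (5, 10, 5) = 5·(1, 2, 1), so λ = 5.
Then L^3 v = λ^3·v = 5^3·(1, 2, 1) = 125·(1, 2, 1) = (125, 250, 125).

(125, 250, 125)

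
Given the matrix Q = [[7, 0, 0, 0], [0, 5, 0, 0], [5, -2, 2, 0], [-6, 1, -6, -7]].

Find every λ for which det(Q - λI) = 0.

-7, 2, 5, 7

Q is lower triangular, so its eigenvalues are the diagonal entries.
Diagonal: 7, 5, 2, -7.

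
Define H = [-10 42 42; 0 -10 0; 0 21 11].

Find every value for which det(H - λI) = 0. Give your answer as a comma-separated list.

-10, -10, 11

The characteristic polynomial is p(λ) = det(λI - H).
Cofactor expansion gives p(λ) = λ^3 + 9λ^2 - 120λ - 1100.
Try λ = -10: p(-10) = 0, so -10 is a root.
Dividing by (λ + 10) leaves λ^2 - λ - 110.
The quadratic factors as (λ + 10)·(λ - 11).
Eigenvalues: -10, -10, 11.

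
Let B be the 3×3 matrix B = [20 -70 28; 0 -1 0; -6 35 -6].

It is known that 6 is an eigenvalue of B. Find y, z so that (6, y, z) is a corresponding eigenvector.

We need (B - 6I)v = 0.
B - 6I = [[14, -70, 28], [0, -7, 0], [-6, 35, -12]].
Row 1: (14)·6 + (-70)·y + (28)·z = 0
Row 2: (0)·6 + (-7)·y + (0)·z = 0
Row 3: (-6)·6 + (35)·y + (-12)·z = 0
Solving gives y = 0, z = -3.
Check: B·(6, 0, -3) = (36, 0, -18) = 6·(6, 0, -3).

0, -3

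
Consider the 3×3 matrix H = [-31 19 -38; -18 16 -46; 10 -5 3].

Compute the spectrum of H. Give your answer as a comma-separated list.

-12, -7, 7

The characteristic polynomial is p(μ) = det(μI - H).
Expanding the 3×3 determinant: p(μ) = μ^3 + 12μ^2 - 49μ - 588.
Try μ = -7: p(-7) = 0, so -7 is a root.
Dividing by (μ + 7) leaves μ^2 + 5μ - 84.
The quadratic factors as (μ + 12)·(μ - 7).
Eigenvalues: -12, -7, 7.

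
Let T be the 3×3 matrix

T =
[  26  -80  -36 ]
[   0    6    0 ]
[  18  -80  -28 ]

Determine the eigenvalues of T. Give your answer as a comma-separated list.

-10, 6, 8

The characteristic polynomial is p(lambda) = det(lambda·I - T).
Expanding the 3×3 determinant: p(lambda) = lambda^3 - 4·lambda^2 - 92·lambda + 480.
Try lambda = 8: p(8) = 0, so 8 is a root.
Factor out (lambda - 8): p(lambda) = (lambda - 8)·(lambda^2 + 4·lambda - 60).
The quadratic factors as (lambda + 10)·(lambda - 6).
Eigenvalues: -10, 6, 8.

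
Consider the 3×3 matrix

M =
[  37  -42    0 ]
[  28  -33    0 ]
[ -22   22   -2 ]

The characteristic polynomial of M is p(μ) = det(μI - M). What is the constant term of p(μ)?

-90

p(μ) = μ^3 - 2μ^2 - 53μ - 90.
The constant term is -90.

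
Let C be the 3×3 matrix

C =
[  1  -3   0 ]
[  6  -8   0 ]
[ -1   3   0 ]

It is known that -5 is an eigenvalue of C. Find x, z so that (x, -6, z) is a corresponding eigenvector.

-3, 3

We need (C + 5I)v = 0.
C + 5I = [[6, -3, 0], [6, -3, 0], [-1, 3, 5]].
Row 1: (6)·x + (-3)·-6 + (0)·z = 0
Row 2: (6)·x + (-3)·-6 + (0)·z = 0
Row 3: (-1)·x + (3)·-6 + (5)·z = 0
Solving gives x = -3, z = 3.
Check: C·(-3, -6, 3) = (15, 30, -15) = -5·(-3, -6, 3).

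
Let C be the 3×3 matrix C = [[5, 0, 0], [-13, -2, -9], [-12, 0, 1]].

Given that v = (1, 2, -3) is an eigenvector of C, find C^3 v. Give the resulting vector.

First find the eigenvalue: Cv = (5, 10, -15) = 5·(1, 2, -3), so λ = 5.
Then C^3 v = λ^3·v = 5^3·(1, 2, -3) = 125·(1, 2, -3) = (125, 250, -375).

(125, 250, -375)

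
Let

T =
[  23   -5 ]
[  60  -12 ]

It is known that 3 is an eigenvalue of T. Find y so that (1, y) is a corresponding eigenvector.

We need (T - 3I)v = 0.
T - 3I = [[20, -5], [60, -15]].
Row 1: (20)·1 + (-5)·y = 0
Row 2: (60)·1 + (-15)·y = 0
Solving gives y = 4.
Check: T·(1, 4) = (3, 12) = 3·(1, 4).

4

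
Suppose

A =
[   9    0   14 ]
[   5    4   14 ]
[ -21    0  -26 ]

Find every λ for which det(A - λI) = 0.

Compute the characteristic polynomial p(μ) = det(μI - A).
Expanding the 3×3 determinant: p(μ) = μ^3 + 13μ^2 - 8μ - 240.
Rational-root test: μ = 4 gives p(4) = 0.
Factor out (μ - 4): p(μ) = (μ - 4)·(μ^2 + 17μ + 60).
The quadratic factors as (μ + 12)·(μ + 5).
Eigenvalues: -12, -5, 4.

-12, -5, 4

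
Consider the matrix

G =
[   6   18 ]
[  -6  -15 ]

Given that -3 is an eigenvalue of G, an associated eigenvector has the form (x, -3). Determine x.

We need (G + 3I)v = 0.
G + 3I = [[9, 18], [-6, -12]].
Row 1: (9)·x + (18)·-3 = 0
Row 2: (-6)·x + (-12)·-3 = 0
Solving gives x = 6.
Check: G·(6, -3) = (-18, 9) = -3·(6, -3).

6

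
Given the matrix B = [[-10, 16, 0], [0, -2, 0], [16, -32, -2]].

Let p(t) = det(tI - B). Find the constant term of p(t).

40

p(t) = t^3 + 14t^2 + 44t + 40.
The constant term is 40.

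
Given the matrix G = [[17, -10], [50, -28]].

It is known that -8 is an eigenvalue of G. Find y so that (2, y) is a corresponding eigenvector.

5

We need (G + 8I)v = 0.
G + 8I = [[25, -10], [50, -20]].
Row 1: (25)·2 + (-10)·y = 0
Row 2: (50)·2 + (-20)·y = 0
Solving gives y = 5.
Check: G·(2, 5) = (-16, -40) = -8·(2, 5).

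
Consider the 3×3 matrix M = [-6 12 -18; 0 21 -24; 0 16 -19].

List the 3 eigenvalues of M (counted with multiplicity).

-6, -3, 5

Set up det(λI - M) = 0.
Expanding along the first row, p(λ) = λ^3 + 4λ^2 - 27λ - 90.
Rational-root test: λ = -3 gives p(-3) = 0.
Factor out (λ + 3): p(λ) = (λ + 3)·(λ^2 + λ - 30).
The quadratic factors as (λ + 6)·(λ - 5).
Eigenvalues: -6, -3, 5.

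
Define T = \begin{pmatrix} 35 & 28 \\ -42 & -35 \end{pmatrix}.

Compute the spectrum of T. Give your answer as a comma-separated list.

-7, 7

det(T - λI) = (35 - λ)(-35 - λ) - (28)·(-42) = λ^2 - 49.
This factors as (λ + 7)·(λ - 7) = 0.
Eigenvalues: -7, 7.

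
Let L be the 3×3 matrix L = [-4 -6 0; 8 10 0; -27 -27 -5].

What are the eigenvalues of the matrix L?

Set up det(λI - L) = 0.
Cofactor expansion gives p(λ) = λ^3 - λ^2 - 22λ + 40.
Try λ = 2: p(2) = 0, so 2 is a root.
Factor out (λ - 2): p(λ) = (λ - 2)·(λ^2 + λ - 20).
The quadratic factors as (λ + 5)·(λ - 4).
Eigenvalues: -5, 2, 4.

-5, 2, 4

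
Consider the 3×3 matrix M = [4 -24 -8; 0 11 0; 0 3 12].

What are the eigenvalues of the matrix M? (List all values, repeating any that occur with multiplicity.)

Compute the characteristic polynomial p(s) = det(sI - M).
Expanding along the first row, p(s) = s^3 - 27s^2 + 224s - 528.
Since p(4) = 0, s = 4 is a root.
Dividing by (s - 4) leaves s^2 - 23s + 132.
The quadratic factors as (s - 11)·(s - 12).
Eigenvalues: 4, 11, 12.

4, 11, 12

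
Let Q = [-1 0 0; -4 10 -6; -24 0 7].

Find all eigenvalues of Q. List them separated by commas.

-1, 7, 10

The characteristic polynomial is p(r) = det(rI - Q).
Expanding the 3×3 determinant: p(r) = r^3 - 16r^2 + 53r + 70.
Rational-root test: r = 10 gives p(10) = 0.
Dividing by (r - 10) leaves r^2 - 6r - 7.
The quadratic factors as (r + 1)·(r - 7).
Eigenvalues: -1, 7, 10.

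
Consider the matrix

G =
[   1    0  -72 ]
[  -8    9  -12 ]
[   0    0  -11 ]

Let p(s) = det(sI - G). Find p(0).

99

p(0) = det(0·I − G) = det(−G) = (−1)^3·det(G).
det(G) = -99, so p(0) = 99.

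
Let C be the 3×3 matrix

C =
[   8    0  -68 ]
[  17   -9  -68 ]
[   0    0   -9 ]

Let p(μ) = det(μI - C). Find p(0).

-648

p(0) = det(0·I − C) = det(−C) = (−1)^3·det(C).
det(C) = 648, so p(0) = -648.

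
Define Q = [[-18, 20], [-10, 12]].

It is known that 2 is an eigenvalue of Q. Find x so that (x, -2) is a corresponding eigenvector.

-2

We need (Q - 2I)v = 0.
Q - 2I = [[-20, 20], [-10, 10]].
Row 1: (-20)·x + (20)·-2 = 0
Row 2: (-10)·x + (10)·-2 = 0
Solving gives x = -2.
Check: Q·(-2, -2) = (-4, -4) = 2·(-2, -2).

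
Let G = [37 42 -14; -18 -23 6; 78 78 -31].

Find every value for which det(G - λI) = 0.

-7, -5, -5

Compute the characteristic polynomial p(s) = det(sI - G).
Cofactor expansion gives p(s) = s^3 + 17s^2 + 95s + 175.
Since p(-5) = 0, s = -5 is a root.
Dividing by (s + 5) leaves s^2 + 12s + 35.
The quadratic factors as (s + 7)·(s + 5).
Eigenvalues: -7, -5, -5.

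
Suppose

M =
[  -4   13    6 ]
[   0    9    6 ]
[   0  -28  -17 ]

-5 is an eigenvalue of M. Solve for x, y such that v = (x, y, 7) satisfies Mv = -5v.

We need (M + 5I)v = 0.
M + 5I = [[1, 13, 6], [0, 14, 6], [0, -28, -12]].
Row 1: (1)·x + (13)·y + (6)·7 = 0
Row 2: (0)·x + (14)·y + (6)·7 = 0
Row 3: (0)·x + (-28)·y + (-12)·7 = 0
Solving gives x = -3, y = -3.
Check: M·(-3, -3, 7) = (15, 15, -35) = -5·(-3, -3, 7).

-3, -3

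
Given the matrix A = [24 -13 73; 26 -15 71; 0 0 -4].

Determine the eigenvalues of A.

-4, -2, 11

Compute the characteristic polynomial p(t) = det(tI - A).
Cofactor expansion gives p(t) = t^3 - 5t^2 - 58t - 88.
Try t = -4: p(-4) = 0, so -4 is a root.
Factor out (t + 4): p(t) = (t + 4)·(t^2 - 9t - 22).
The quadratic factors as (t + 2)·(t - 11).
Eigenvalues: -4, -2, 11.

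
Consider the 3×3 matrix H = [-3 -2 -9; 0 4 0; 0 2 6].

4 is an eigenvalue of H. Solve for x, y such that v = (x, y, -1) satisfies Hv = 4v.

1, 1

We need (H - 4I)v = 0.
H - 4I = [[-7, -2, -9], [0, 0, 0], [0, 2, 2]].
Row 1: (-7)·x + (-2)·y + (-9)·-1 = 0
Row 2: (0)·x + (0)·y + (0)·-1 = 0
Row 3: (0)·x + (2)·y + (2)·-1 = 0
Solving gives x = 1, y = 1.
Check: H·(1, 1, -1) = (4, 4, -4) = 4·(1, 1, -1).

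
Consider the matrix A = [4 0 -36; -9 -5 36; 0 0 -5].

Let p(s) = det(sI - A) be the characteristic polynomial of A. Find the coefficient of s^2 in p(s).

6

The coefficient of s^2 of det(sI - A) is −trace(A).
trace(A) = (4) + (-5) + (-5) = -6, so the coefficient is 6.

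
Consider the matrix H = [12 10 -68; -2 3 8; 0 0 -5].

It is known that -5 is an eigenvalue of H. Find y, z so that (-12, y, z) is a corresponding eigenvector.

We need (H + 5I)v = 0.
H + 5I = [[17, 10, -68], [-2, 8, 8], [0, 0, 0]].
Row 1: (17)·-12 + (10)·y + (-68)·z = 0
Row 2: (-2)·-12 + (8)·y + (8)·z = 0
Row 3: (0)·-12 + (0)·y + (0)·z = 0
Solving gives y = 0, z = -3.
Check: H·(-12, 0, -3) = (60, 0, 15) = -5·(-12, 0, -3).

0, -3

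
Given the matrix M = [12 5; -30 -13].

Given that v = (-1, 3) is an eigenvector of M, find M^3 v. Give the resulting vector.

First find the eigenvalue: Mv = (3, -9) = -3·(-1, 3), so λ = -3.
Then M^3 v = λ^3·v = (-3)^3·(-1, 3) = -27·(-1, 3) = (27, -81).

(27, -81)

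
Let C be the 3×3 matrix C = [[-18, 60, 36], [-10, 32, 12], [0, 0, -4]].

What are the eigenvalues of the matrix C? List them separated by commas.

-4, 2, 12

Set up det(μI - C) = 0.
Cofactor expansion gives p(μ) = μ^3 - 10μ^2 - 32μ + 96.
Since p(-4) = 0, μ = -4 is a root.
Factor out (μ + 4): p(μ) = (μ + 4)·(μ^2 - 14μ + 24).
The quadratic factors as (μ - 2)·(μ - 12).
Eigenvalues: -4, 2, 12.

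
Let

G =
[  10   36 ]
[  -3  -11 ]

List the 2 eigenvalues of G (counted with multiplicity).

-2, 1

det(G - tI) = (10 - t)(-11 - t) - (36)·(-3) = t^2 + t - 2.
This factors as (t + 2)·(t - 1) = 0.
Eigenvalues: -2, 1.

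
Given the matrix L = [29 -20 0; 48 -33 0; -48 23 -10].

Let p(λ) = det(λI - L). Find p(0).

30

p(0) = det(0·I − L) = det(−L) = (−1)^3·det(L).
det(L) = -30, so p(0) = 30.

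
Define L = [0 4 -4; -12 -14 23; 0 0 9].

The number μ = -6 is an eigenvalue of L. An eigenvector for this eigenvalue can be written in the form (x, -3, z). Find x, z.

We need (L + 6I)v = 0.
L + 6I = [[6, 4, -4], [-12, -8, 23], [0, 0, 15]].
Row 1: (6)·x + (4)·-3 + (-4)·z = 0
Row 2: (-12)·x + (-8)·-3 + (23)·z = 0
Row 3: (0)·x + (0)·-3 + (15)·z = 0
Solving gives x = 2, z = 0.
Check: L·(2, -3, 0) = (-12, 18, 0) = -6·(2, -3, 0).

2, 0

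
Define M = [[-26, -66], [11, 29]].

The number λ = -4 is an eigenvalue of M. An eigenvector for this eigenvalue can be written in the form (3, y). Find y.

-1

We need (M + 4I)v = 0.
M + 4I = [[-22, -66], [11, 33]].
Row 1: (-22)·3 + (-66)·y = 0
Row 2: (11)·3 + (33)·y = 0
Solving gives y = -1.
Check: M·(3, -1) = (-12, 4) = -4·(3, -1).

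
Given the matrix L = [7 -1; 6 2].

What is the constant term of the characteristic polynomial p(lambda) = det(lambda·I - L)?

20

p(0) = det(0·I − L) = det(−L) = (−1)^2·det(L).
det(L) = 20, so p(0) = 20.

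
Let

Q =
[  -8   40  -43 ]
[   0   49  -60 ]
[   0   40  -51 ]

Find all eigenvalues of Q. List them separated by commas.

-11, -8, 9

The characteristic polynomial is p(s) = det(sI - Q).
Cofactor expansion gives p(s) = s^3 + 10s^2 - 83s - 792.
Try s = -8: p(-8) = 0, so -8 is a root.
Factor out (s + 8): p(s) = (s + 8)·(s^2 + 2s - 99).
The quadratic factors as (s + 11)·(s - 9).
Eigenvalues: -11, -8, 9.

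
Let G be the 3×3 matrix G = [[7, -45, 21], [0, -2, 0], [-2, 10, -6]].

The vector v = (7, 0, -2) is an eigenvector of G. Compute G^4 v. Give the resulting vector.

(7, 0, -2)

First find the eigenvalue: Gv = (7, 0, -2) = 1·(7, 0, -2), so λ = 1.
Then G^4 v = λ^4·v = 1^4·(7, 0, -2) = 1·(7, 0, -2) = (7, 0, -2).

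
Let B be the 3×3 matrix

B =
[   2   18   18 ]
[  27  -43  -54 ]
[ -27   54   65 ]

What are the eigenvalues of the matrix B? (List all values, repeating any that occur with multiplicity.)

Set up det(λI - B) = 0.
Cofactor expansion gives p(λ) = λ^3 - 24λ^2 + 165λ - 242.
Rational-root test: λ = 2 gives p(2) = 0.
Dividing by (λ - 2) leaves λ^2 - 22λ + 121.
The quadratic factor is (λ - 11)^2.
Eigenvalues: 2, 11, 11.

2, 11, 11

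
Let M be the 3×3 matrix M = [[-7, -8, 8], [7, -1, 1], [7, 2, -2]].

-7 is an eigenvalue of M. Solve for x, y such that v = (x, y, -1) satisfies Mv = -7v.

1, -1

We need (M + 7I)v = 0.
M + 7I = [[0, -8, 8], [7, 6, 1], [7, 2, 5]].
Row 1: (0)·x + (-8)·y + (8)·-1 = 0
Row 2: (7)·x + (6)·y + (1)·-1 = 0
Row 3: (7)·x + (2)·y + (5)·-1 = 0
Solving gives x = 1, y = -1.
Check: M·(1, -1, -1) = (-7, 7, 7) = -7·(1, -1, -1).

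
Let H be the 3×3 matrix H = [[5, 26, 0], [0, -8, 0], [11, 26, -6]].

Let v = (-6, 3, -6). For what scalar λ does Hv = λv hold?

Compute Hv: H·(-6, 3, -6) = (48, -24, 48).
Since Hv = λv, compare component 1: 48 = λ·-6, so λ = -8.

-8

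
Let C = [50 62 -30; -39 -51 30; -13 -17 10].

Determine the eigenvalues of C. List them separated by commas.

Compute the characteristic polynomial p(s) = det(sI - C).
Cofactor expansion gives p(s) = s^3 - 9s^2 - 22s.
Try s = 0: p(0) = 0, so 0 is a root.
Dividing by s leaves s^2 - 9s - 22.
The quadratic factors as (s + 2)·(s - 11).
Eigenvalues: -2, 0, 11.

-2, 0, 11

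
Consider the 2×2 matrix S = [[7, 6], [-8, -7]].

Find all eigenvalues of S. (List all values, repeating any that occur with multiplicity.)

det(S - sI) = (7 - s)(-7 - s) - (6)·(-8) = s^2 - 1.
This factors as (s + 1)·(s - 1) = 0.
Eigenvalues: -1, 1.

-1, 1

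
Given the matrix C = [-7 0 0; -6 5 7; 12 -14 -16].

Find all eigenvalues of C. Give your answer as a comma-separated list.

-9, -7, -2

Compute the characteristic polynomial p(λ) = det(λI - C).
Expanding along the first row, p(λ) = λ^3 + 18λ^2 + 95λ + 126.
Rational-root test: λ = -7 gives p(-7) = 0.
Factor out (λ + 7): p(λ) = (λ + 7)·(λ^2 + 11λ + 18).
The quadratic factors as (λ + 9)·(λ + 2).
Eigenvalues: -9, -7, -2.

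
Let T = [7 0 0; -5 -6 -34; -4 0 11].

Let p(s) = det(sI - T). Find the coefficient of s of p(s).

-31

p(s) = s^3 - 12s^2 - 31s + 462.
The coefficient of s is -31.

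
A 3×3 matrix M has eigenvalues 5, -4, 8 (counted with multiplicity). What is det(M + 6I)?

If M has eigenvalues 5, -4, 8, then M + 6I has eigenvalues 11, 2, 14.
det(M + 6I) = (11) · (2) · (14) = 308.

308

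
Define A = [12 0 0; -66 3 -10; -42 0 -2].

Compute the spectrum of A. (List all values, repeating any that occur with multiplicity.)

The characteristic polynomial is p(λ) = det(λI - A).
Expanding the 3×3 determinant: p(λ) = λ^3 - 13λ^2 + 6λ + 72.
Try λ = 12: p(12) = 0, so 12 is a root.
Factor out (λ - 12): p(λ) = (λ - 12)·(λ^2 - λ - 6).
The quadratic factors as (λ + 2)·(λ - 3).
Eigenvalues: -2, 3, 12.

-2, 3, 12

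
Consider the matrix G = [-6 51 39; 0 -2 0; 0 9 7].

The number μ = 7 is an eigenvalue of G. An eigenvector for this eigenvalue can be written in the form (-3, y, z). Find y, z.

0, -1

We need (G - 7I)v = 0.
G - 7I = [[-13, 51, 39], [0, -9, 0], [0, 9, 0]].
Row 1: (-13)·-3 + (51)·y + (39)·z = 0
Row 2: (0)·-3 + (-9)·y + (0)·z = 0
Row 3: (0)·-3 + (9)·y + (0)·z = 0
Solving gives y = 0, z = -1.
Check: G·(-3, 0, -1) = (-21, 0, -7) = 7·(-3, 0, -1).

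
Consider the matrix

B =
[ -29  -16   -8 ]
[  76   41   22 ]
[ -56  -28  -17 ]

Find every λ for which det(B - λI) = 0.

-5, -3, 3

Compute the characteristic polynomial p(t) = det(tI - B).
Expanding the 3×3 determinant: p(t) = t^3 + 5t^2 - 9t - 45.
Try t = -3: p(-3) = 0, so -3 is a root.
Dividing by (t + 3) leaves t^2 + 2t - 15.
The quadratic factors as (t + 5)·(t - 3).
Eigenvalues: -5, -3, 3.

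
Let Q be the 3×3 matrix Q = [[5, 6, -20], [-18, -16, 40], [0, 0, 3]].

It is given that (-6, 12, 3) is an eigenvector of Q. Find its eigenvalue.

Compute Qv: Q·(-6, 12, 3) = (-18, 36, 9).
Since Qv = λv, compare component 1: -18 = λ·-6, so λ = 3.

3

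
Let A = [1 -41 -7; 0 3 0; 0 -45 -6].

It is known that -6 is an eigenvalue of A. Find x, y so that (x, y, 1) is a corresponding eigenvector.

We need (A + 6I)v = 0.
A + 6I = [[7, -41, -7], [0, 9, 0], [0, -45, 0]].
Row 1: (7)·x + (-41)·y + (-7)·1 = 0
Row 2: (0)·x + (9)·y + (0)·1 = 0
Row 3: (0)·x + (-45)·y + (0)·1 = 0
Solving gives x = 1, y = 0.
Check: A·(1, 0, 1) = (-6, 0, -6) = -6·(1, 0, 1).

1, 0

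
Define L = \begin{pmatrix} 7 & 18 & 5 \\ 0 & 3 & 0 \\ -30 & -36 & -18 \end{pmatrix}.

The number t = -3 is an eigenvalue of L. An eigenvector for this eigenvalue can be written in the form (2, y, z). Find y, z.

We need (L + 3I)v = 0.
L + 3I = [[10, 18, 5], [0, 6, 0], [-30, -36, -15]].
Row 1: (10)·2 + (18)·y + (5)·z = 0
Row 2: (0)·2 + (6)·y + (0)·z = 0
Row 3: (-30)·2 + (-36)·y + (-15)·z = 0
Solving gives y = 0, z = -4.
Check: L·(2, 0, -4) = (-6, 0, 12) = -3·(2, 0, -4).

0, -4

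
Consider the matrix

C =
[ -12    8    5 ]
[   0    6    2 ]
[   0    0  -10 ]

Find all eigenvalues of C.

C is upper triangular, so its eigenvalues are the diagonal entries.
Diagonal: -12, 6, -10.

-12, -10, 6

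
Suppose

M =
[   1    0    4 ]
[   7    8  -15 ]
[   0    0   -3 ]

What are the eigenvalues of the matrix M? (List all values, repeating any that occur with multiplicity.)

-3, 1, 8

Set up det(tI - M) = 0.
Expanding along the first row, p(t) = t^3 - 6t^2 - 19t + 24.
Rational-root test: t = -3 gives p(-3) = 0.
Factor out (t + 3): p(t) = (t + 3)·(t^2 - 9t + 8).
The quadratic factors as (t - 1)·(t - 8).
Eigenvalues: -3, 1, 8.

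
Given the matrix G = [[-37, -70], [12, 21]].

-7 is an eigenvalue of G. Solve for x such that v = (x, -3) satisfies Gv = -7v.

We need (G + 7I)v = 0.
G + 7I = [[-30, -70], [12, 28]].
Row 1: (-30)·x + (-70)·-3 = 0
Row 2: (12)·x + (28)·-3 = 0
Solving gives x = 7.
Check: G·(7, -3) = (-49, 21) = -7·(7, -3).

7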